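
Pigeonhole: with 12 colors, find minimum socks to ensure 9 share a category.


Pigeonhole: to guarantee k in one of n categories, need (k-1)×n + 1.
k = 9, n = 12
Minimum = (9-1) × 12 + 1 = 8 × 12 + 1

97


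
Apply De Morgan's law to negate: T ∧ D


De Morgan's law: ¬(P ∧ Q) ≡ ¬P ∨ ¬Q
¬(T ∧ D) = ¬T ∨ ¬D

¬T ∨ ¬D


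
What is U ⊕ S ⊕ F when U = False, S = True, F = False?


U = False, S = True, F = False
Step 1: U ⊕ S = False XOR True = True
Step 2: True ⊕ F = True XOR False = True
XOR is true when an odd number of operands are true.

True


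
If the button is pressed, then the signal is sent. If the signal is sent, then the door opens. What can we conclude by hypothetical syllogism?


Hypothetical syllogism: P → Q, Q → R ⊢ P → R
Premise 1: the button is pressed → the signal is sent
Premise 2: the signal is sent → the door opens
Chain the implications: the middle term (the signal is sent) links the two.
Conclusion: If the button is pressed, then the door opens.

If the button is pressed, then the door opens.


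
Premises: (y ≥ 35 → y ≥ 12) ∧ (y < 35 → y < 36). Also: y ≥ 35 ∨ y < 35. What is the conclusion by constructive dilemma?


Constructive dilemma: (P → Q) ∧ (R → S), P ∨ R ⊢ Q ∨ S
Premise 1: y ≥ 35 → y ≥ 12
Premise 2: y < 35 → y < 36
Premise 3: y ≥ 35 ∨ y < 35
Case 1: Assuming y ≥ 35, then by Premise 1, y ≥ 12.
Case 2: Assuming y < 35, then by Premise 2, y < 36.
Since one of y ≥ 35 or y < 35 must hold, we get y ≥ 12 or y < 36.

y ≥ 12 or y < 36.


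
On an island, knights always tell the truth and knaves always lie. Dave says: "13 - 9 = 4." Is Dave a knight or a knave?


Statement: "13 - 9 = 4."
Actual: 13 - 9 = 4
Claimed: 4
Statement is TRUE → Dave tells the truth → Knight

Knight


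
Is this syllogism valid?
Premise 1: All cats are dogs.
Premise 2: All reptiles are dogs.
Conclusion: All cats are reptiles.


Premise 1: All cats are dogs.
Premise 2: All reptiles are dogs.
Conclusion: All cats are reptiles.
Fallacy: undistributed middle. dogs is predicate in both.
Counterexample: cats and reptiles could be disjoint subsets of dogs.

Invalid


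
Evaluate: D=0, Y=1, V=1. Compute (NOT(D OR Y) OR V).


D OR Y = 1
NOT(1) = 0
0 OR 1 = 1

1


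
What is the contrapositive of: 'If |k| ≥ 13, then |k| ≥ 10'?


Original: If |k| ≥ 13, then |k| ≥ 10
Contrapositive: If ¬Q, then ¬P
Negate Q: not (|k| ≥ 10)
Negate P: not (|k| ≥ 13)

If not (|k| ≥ 10), then not (|k| ≥ 13).


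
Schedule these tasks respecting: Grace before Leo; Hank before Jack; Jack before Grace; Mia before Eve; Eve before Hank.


Constraints: Grace before Leo; Hank before Jack; Jack before Grace; Mia before Eve; Eve before Hank
Method: repeatedly schedule the remaining task that has no remaining task required before it.
  Step 1: remaining {Grace, Hank, Eve, Jack, Mia, Leo}; every task except Mia still has a predecessor pending → schedule Mia.
  Step 2: remaining {Grace, Hank, Eve, Jack, Leo}; every task except Eve still has a predecessor pending → schedule Eve.
  Step 3: remaining {Grace, Hank, Jack, Leo}; every task except Hank still has a predecessor pending → schedule Hank.
  Step 4: remaining {Grace, Jack, Leo}; every task except Jack still has a predecessor pending → schedule Jack.
  Step 5: remaining {Grace, Leo}; every task except Grace still has a predecessor pending → schedule Grace.
  Step 6: only Leo remains → schedule Leo.
Resulting order:

Mia → Eve → Hank → Jack → Grace → Leo


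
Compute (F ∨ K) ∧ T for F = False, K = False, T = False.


F = False, K = False, T = False
Step 1: F ∨ K = False OR False = False
Step 2: False ∧ T = False AND False = False
OR is true when at least one operand is true; AND requires both.

False


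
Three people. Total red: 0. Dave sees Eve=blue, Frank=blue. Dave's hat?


Total red = 0, seen red = 0
Own red = 0 - 0 = 0
Dave's hat is blue.

blue


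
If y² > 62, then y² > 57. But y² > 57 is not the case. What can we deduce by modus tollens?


Modus tollens: P → Q, ¬Q ⊢ ¬P
P: y² > 62
Q: y² > 57
We have P → Q and Q is false.
By modus tollens, P must be false.

It is not the case that y² > 62


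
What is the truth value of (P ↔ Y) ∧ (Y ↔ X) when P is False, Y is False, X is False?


P = False, Y = False, X = False
Step 1: P ↔ Y is true when P and Y have the same value. Result: True
Step 2: Y ↔ X is true when Y and X have the same value. Result: True
Step 3: True ∧ True = True

True


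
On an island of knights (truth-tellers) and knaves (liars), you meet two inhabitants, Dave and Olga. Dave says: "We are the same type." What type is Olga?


Dave says: "We are the same type."
Case 1: Dave is a Knight (truth-teller)
  Statement is true → they ARE the same → Olga is also a Knight
Case 2: Dave is a Knave (liar)
  Statement is false → they are NOT the same → Olga is a Knight
In both cases, Olga is a Knight.

Knight


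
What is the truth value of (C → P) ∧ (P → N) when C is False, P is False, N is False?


C = False, P = False, N = False
Step 1: C → P is false only when C=True and P=False. Result: True
Step 2: P → N is false only when P=True and N=False. Result: True
Step 3: True ∧ True = True

True


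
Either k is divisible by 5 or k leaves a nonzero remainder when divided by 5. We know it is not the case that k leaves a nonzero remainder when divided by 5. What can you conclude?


Disjunctive syllogism: P ∨ Q, ¬P ⊢ Q
Disjunction: k is divisible by 5 ∨ k leaves a nonzero remainder when divided by 5
We know it is not the case that k leaves a nonzero remainder when divided by 5.
By disjunctive syllogism, the other disjunct must be true.

k is divisible by 5


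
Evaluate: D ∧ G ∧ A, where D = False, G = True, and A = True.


D = False, G = True, A = True
Step 1: D ∧ G = False AND True = False
Step 2: (False) ∧ A = (False) AND True = False
AND is true only when ALL operands are true.

False


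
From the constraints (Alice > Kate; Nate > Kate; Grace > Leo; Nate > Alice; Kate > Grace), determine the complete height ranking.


Constraints: Alice > Kate; Nate > Kate; Grace > Leo; Nate > Alice; Kate > Grace
Method: at each step, the next-highest is the one remaining person who never appears on the smaller side of a constraint between remaining people.
  Step 1: remaining {Kate, Nate, Alice, Grace, Leo}; on the smaller side: {Kate, Alice, Grace, Leo} → Nate is next (Nate > Kate; Nate > Alice).
  Step 2: remaining {Kate, Alice, Grace, Leo}; on the smaller side: {Kate, Grace, Leo} → Alice is next (Alice > Kate).
  Step 3: remaining {Kate, Grace, Leo}; on the smaller side: {Grace, Leo} → Kate is next (Kate > Grace).
  Step 4: remaining {Grace, Leo}; on the smaller side: {Leo} → Grace is next (Grace > Leo).
  Step 5: only Leo remains → lowest.
Final ranking (highest to lowest):

Nate > Alice > Kate > Grace > Leo


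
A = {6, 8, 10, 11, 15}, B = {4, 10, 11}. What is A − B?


A = {6, 8, 10, 11, 15}
B = {4, 10, 11}
Operation: difference A − B
In A but not B: 6, 8, 15

{6, 8, 15}


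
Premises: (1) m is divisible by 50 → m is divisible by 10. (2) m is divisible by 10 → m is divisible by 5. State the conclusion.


Hypothetical syllogism: P → Q, Q → R ⊢ P → R
Premise 1: m is divisible by 50 → m is divisible by 10
Premise 2: m is divisible by 10 → m is divisible by 5
Chain the implications: the middle term (m is divisible by 10) links the two.
Conclusion: If m is divisible by 50, then m is divisible by 5.

If m is divisible by 50, then m is divisible by 5.


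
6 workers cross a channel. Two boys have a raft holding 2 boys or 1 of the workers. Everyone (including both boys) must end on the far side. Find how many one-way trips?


Per crossing of one of the workers: boys→, one←, one of the workers→, one← = 4 trips
6 × 4 = 24, + 1 final boys→ = 25
Minimum trips = 25

25


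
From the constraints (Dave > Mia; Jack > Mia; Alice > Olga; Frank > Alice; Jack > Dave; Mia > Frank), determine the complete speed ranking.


Constraints: Dave > Mia; Jack > Mia; Alice > Olga; Frank > Alice; Jack > Dave; Mia > Frank
Method: at each step, the next-highest is the one remaining person who never appears on the smaller side of a constraint between remaining people.
  Step 1: remaining {Alice, Dave, Frank, Olga, Jack, Mia}; on the smaller side: {Alice, Dave, Frank, Olga, Mia} → Jack is next (Jack > Mia; Jack > Dave).
  Step 2: remaining {Alice, Dave, Frank, Olga, Mia}; on the smaller side: {Alice, Frank, Olga, Mia} → Dave is next (Dave > Mia).
  Step 3: remaining {Alice, Frank, Olga, Mia}; on the smaller side: {Alice, Frank, Olga} → Mia is next (Mia > Frank).
  Step 4: remaining {Alice, Frank, Olga}; on the smaller side: {Alice, Olga} → Frank is next (Frank > Alice).
  Step 5: remaining {Alice, Olga}; on the smaller side: {Olga} → Alice is next (Alice > Olga).
  Step 6: only Olga remains → lowest.
Final ranking (highest to lowest):

Jack > Dave > Mia > Frank > Alice > Olga


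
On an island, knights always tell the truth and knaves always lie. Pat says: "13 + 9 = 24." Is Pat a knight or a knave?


Statement: "13 + 9 = 24."
Actual: 13 + 9 = 22
Claimed: 24
Statement is FALSE → Pat lies → Knave

Knave


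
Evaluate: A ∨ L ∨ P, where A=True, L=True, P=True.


A = True, L = True, P = True
Expression: A ∨ L ∨ P
Step 1: A ∨ L = True OR True = True
Step 2: (True) ∨ P = True OR True = True

True


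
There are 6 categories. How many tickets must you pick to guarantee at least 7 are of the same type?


Pigeonhole: to guarantee k in one of n categories, need (k-1)×n + 1.
k = 7, n = 6
Minimum = (7-1) × 6 + 1 = 6 × 6 + 1

37


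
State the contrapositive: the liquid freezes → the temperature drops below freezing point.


Original: If the liquid freezes, then the temperature drops below freezing point
Contrapositive: If ¬Q, then ¬P
Negate Q: not (the temperature drops below freezing point)
Negate P: not (the liquid freezes)

If not (the temperature drops below freezing point), then not (the liquid freezes).


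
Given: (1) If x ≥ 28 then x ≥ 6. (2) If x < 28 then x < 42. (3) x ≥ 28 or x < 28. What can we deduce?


Constructive dilemma: (P → Q) ∧ (R → S), P ∨ R ⊢ Q ∨ S
Premise 1: x ≥ 28 → x ≥ 6
Premise 2: x < 28 → x < 42
Premise 3: x ≥ 28 ∨ x < 28
Case 1: Assuming x ≥ 28, then by Premise 1, x ≥ 6.
Case 2: Assuming x < 28, then by Premise 2, x < 42.
Since one of x ≥ 28 or x < 28 must hold, we get x ≥ 6 or x < 42.

x ≥ 6 or x < 42.


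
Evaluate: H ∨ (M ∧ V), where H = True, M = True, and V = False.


H = True, M = True, V = False
Step 1: M ∧ V = True AND False = False
Step 2: H ∨ False = True OR False = True
AND evaluated first (higher precedence); then OR applied.

True


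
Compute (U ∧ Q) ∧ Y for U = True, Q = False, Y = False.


U = True, Q = False, Y = False
Step 1: U ∧ Q = True AND False = False
Step 2: False ∧ Y = False AND False = False
AND is true only when ALL operands are true.

False


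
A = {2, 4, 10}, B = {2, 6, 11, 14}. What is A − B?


A = {2, 4, 10}
B = {2, 6, 11, 14}
Operation: difference A − B
In A but not B: 4, 10

{4, 10}


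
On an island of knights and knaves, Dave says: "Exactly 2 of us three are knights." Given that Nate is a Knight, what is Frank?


Dave claims exactly 2 knights among Dave, Nate, Frank.
Given: Nate is a Knight.

Case 1: Dave is a Knight (tells truth)
  Then exactly 2 of the three are knights.
  Counting Dave, Nate: 2 knight(s) so far. Need 0 more → Frank = Knave.
Case 2: Dave is a Knave (lies)
  Then the count is NOT 2.
  If Frank = Knight, count = 2 = 2 → claim would be true, contradicts lie.
  If Frank = Knave, count = 1 ≠ 2 → lie confirmed ✓

Frank is a Knave.

Knave


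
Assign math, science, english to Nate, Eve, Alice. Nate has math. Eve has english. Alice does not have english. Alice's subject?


From clues:
  Nate → math
  Eve → english
By elimination, Alice gets the remaining.

science


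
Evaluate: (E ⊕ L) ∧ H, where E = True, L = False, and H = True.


E = True, L = False, H = True
Step 1: E ⊕ L = True XOR False = True
Step 2: True ∧ H = True AND True = True
XOR true when exactly one of E,L is true; then AND with H.

True


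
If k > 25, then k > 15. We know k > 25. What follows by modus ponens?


Modus ponens: P → Q, P ⊢ Q
P: k > 25
Q: k > 15
We have P → Q and P is true.
By modus ponens, Q must be true.

k > 15


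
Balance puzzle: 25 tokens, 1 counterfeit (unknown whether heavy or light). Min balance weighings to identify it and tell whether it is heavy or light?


Let n = 25. 50 possibilities (n tokens × lighter/heavier); each weighing has 3 outcomes.
Bound for k weighings: say the first weighing puts j tokens on each pan. If it tips, the 2j weighed tokens remain suspects (each with a known direction) and k-1 weighings give 3^(k-1) outcomes; 3^(k-1) is odd, so 2j ≤ 3^(k-1) - 1. If it balances, the n - 2j unweighed tokens remain with direction unknown: 2(n - 2j) ≤ 3^(k-1) - 1 by the same parity argument. Adding, n ≤ (3^(k-1) - 1) + (3^(k-1) - 1)/2 = (3^k - 3)/2, and the classical three-group strategy achieves this (3 tokens in 2 weighings, 12 in 3, 39 in 4, 120 in 5).
So we need the smallest k with (3^k - 3)/2 ≥ 25.
k = 3: (3^3 - 3)/2 = 12 < 25 ✗
k = 4: (3^4 - 3)/2 = 39 ≥ 25 ✓

4


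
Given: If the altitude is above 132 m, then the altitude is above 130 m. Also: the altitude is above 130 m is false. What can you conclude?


Modus tollens: P → Q, ¬Q ⊢ ¬P
P: the altitude is above 132 m
Q: the altitude is above 130 m
We have P → Q and Q is false.
By modus tollens, P must be false.

It is not the case that the altitude is above 132 m


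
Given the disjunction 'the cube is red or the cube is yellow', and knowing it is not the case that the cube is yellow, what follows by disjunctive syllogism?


Disjunctive syllogism: P ∨ Q, ¬P ⊢ Q
Disjunction: the cube is red ∨ the cube is yellow
We know it is not the case that the cube is yellow.
By disjunctive syllogism, the other disjunct must be true.

The cube is red


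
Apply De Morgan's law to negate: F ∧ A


De Morgan's law: ¬(P ∧ Q) ≡ ¬P ∨ ¬Q
¬(F ∧ A) = ¬F ∨ ¬A

¬F ∨ ¬A


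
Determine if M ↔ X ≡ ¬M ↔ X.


Expression 1: M ↔ X
Expression 2: ¬M ↔ X
Truth table (M X | Expr1 Expr2):
  T T |   T     F   ← differ
  T F |   F     T   ← differ
  F T |   F     T   ← differ
  F F |   T     F   ← differ
Counterexample: M=T, X=T gives Expr1 = T but Expr2 = F, so the expressions are NOT logically equivalent.

No


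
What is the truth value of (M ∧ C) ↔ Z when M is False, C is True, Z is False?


M = False, C = True, Z = False
Step 1: M ∧ C = False AND True = False
Step 2: (False) ↔ Z: true when both sides have same truth value.
Result: False ↔ False = True

True


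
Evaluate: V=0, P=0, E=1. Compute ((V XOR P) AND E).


V XOR P = 0^0 = 0
0 AND 1 = 0

0


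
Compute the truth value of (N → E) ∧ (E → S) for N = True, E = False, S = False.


N = True, E = False, S = False
Step 1: N → E is false only when N=True and E=False. Result: False
Step 2: E → S is false only when E=True and S=False. Result: True
Step 3: False ∧ True = False

False


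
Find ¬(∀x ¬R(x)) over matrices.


Original: ∀x ¬R(x)
Rule: ¬∀→∃, ¬∃→∀, negate predicate.
Negation: ∃x R(x)

∃x R(x)


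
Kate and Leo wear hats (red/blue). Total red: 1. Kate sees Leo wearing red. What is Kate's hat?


Total red = 1, Leo = red
Red accounted for: 1
Remaining for Kate: 0
Kate's hat is blue.

blue


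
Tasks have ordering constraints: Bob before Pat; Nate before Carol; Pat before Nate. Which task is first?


Constraints: Bob before Pat; Nate before Carol; Pat before Nate
The first task can have nothing scheduled before it, so it must never appear on the right of a 'before'.
Tasks appearing after some 'before': Pat, Carol, Nate.
The only task not in that list is Bob → it is first.

Bob


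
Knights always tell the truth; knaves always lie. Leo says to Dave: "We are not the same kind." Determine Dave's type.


Leo says: "We are not the same kind."
Case 1: Leo is a Knight (truth-teller)
  Statement is true → they ARE different → Dave is a Knave
Case 2: Leo is a Knave (liar)
  Statement is false → they are NOT different → Dave is a Knave
In both cases, Dave is a Knave.

Knave


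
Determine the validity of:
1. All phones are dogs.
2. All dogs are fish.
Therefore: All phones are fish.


Premise 1: All phones are dogs.
Premise 2: All dogs are fish.
Conclusion: All phones are fish.
Barbara syllogism (AAA-1): All A are B, All B are C → All A are C.
Middle term (dogs) distributed in premise 2.

Valid


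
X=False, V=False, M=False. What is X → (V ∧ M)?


X = False, V = False, M = False
Expression: X → (V ∧ M)
Step 1: V ∧ M = False AND False = False
Step 2: X → (False) = False → False = True

True


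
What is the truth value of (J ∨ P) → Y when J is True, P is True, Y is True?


J = True, P = True, Y = True
Step 1: J ∨ P = True OR True = True
Step 2: (True) → Y: false only when antecedent=True and Y=False.
Result: True

True


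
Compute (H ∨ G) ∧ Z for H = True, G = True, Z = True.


H = True, G = True, Z = True
Step 1: H ∨ G = True OR True = True
Step 2: True ∧ Z = True AND True = True
OR is true when at least one operand is true; AND requires both.

True


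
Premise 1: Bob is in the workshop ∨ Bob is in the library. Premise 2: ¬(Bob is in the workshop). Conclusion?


Disjunctive syllogism: P ∨ Q, ¬P ⊢ Q
Disjunction: Bob is in the workshop ∨ Bob is in the library
We know it is not the case that Bob is in the workshop.
By disjunctive syllogism, the other disjunct must be true.

Bob is in the library


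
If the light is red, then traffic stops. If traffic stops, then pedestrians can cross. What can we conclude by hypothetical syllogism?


Hypothetical syllogism: P → Q, Q → R ⊢ P → R
Premise 1: the light is red → traffic stops
Premise 2: traffic stops → pedestrians can cross
Chain the implications: the middle term (traffic stops) links the two.
Conclusion: If the light is red, then pedestrians can cross.

If the light is red, then pedestrians can cross.


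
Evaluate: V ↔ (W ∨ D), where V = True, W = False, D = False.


V = True, W = False, D = False
Step 1: W ∨ D = False OR False = False
Step 2: V ↔ (False): true when both sides have same truth value.
Result: True ↔ False = False

False


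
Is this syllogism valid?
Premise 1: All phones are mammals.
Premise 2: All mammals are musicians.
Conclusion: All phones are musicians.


Premise 1: All phones are mammals.
Premise 2: All mammals are musicians.
Conclusion: All phones are musicians.
Barbara syllogism (AAA-1): All A are B, All B are C → All A are C.
Middle term (mammals) distributed in premise 2.

Valid


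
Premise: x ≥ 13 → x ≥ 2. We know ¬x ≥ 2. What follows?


Modus tollens: P → Q, ¬Q ⊢ ¬P
P: x ≥ 13
Q: x ≥ 2
We have P → Q and Q is false.
By modus tollens, P must be false.

It is not the case that x ≥ 13


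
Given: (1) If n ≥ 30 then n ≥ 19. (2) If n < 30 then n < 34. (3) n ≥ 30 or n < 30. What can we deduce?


Constructive dilemma: (P → Q) ∧ (R → S), P ∨ R ⊢ Q ∨ S
Premise 1: n ≥ 30 → n ≥ 19
Premise 2: n < 30 → n < 34
Premise 3: n ≥ 30 ∨ n < 30
Case 1: Assuming n ≥ 30, then by Premise 1, n ≥ 19.
Case 2: Assuming n < 30, then by Premise 2, n < 34.
Since one of n ≥ 30 or n < 30 must hold, we get n ≥ 19 or n < 34.

n ≥ 19 or n < 34.


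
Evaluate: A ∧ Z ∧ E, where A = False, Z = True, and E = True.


A = False, Z = True, E = True
Step 1: A ∧ Z = False AND True = False
Step 2: (False) ∧ E = (False) AND True = False
AND is true only when ALL operands are true.

False


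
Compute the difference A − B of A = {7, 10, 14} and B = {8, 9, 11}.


A = {7, 10, 14}
B = {8, 9, 11}
Operation: difference A − B
In A but not B: 7, 10, 14

{7, 10, 14}


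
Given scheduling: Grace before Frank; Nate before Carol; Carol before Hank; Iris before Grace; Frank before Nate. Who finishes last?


Constraints: Grace before Frank; Nate before Carol; Carol before Hank; Iris before Grace; Frank before Nate
The last task can have nothing scheduled after it, so it must never appear on the left of a 'before'.
Tasks appearing before some other task: Grace, Nate, Carol, Iris, Frank.
The only task not in that list is Hank → it is last.

Hank


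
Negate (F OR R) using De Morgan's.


De Morgan's law: ¬(P ∨ Q) ≡ ¬P ∧ ¬Q
¬(F ∨ R) = ¬F ∧ ¬R

¬F ∧ ¬R


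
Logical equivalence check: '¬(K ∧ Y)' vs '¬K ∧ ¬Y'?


Expression 1: ¬(K ∧ Y)
Expression 2: ¬K ∧ ¬Y
Truth table (K Y | Expr1 Expr2):
  T T |   F     F
  T F |   T     F   ← differ
  F T |   T     F   ← differ
  F F |   T     T
Counterexample: K=T, Y=F gives Expr1 = T but Expr2 = F, so the expressions are NOT logically equivalent.

No


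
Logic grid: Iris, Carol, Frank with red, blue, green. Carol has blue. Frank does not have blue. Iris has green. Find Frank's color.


From clues:
  Carol → blue
  Iris → green
By elimination, Frank gets the remaining.

red


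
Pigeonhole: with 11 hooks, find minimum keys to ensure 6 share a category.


Pigeonhole: to guarantee k in one of n categories, need (k-1)×n + 1.
k = 6, n = 11
Minimum = (6-1) × 11 + 1 = 5 × 11 + 1

56


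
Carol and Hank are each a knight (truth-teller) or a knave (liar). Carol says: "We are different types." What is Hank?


Carol says: "We are different types."
Case 1: Carol is a Knight (truth-teller)
  Statement is true → they ARE different → Hank is a Knave
Case 2: Carol is a Knave (liar)
  Statement is false → they are NOT different → Hank is a Knave
In both cases, Hank is a Knave.

Knave


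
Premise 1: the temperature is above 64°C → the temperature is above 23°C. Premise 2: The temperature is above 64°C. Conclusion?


Modus ponens: P → Q, P ⊢ Q
P: the temperature is above 64°C
Q: the temperature is above 23°C
We have P → Q and P is true.
By modus ponens, Q must be true.

The temperature is above 23°C


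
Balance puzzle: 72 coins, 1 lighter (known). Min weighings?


Each weighing has 3 outcomes (left heavy / balance / right heavy), so k weighings distinguish at most 3^k cases; splitting into three near-equal groups achieves this.
Need 3^k ≥ 72: 3^3 = 27 < 72 ≤ 3^4 = 81
k = ⌈log₃(72)⌉ = 4

4


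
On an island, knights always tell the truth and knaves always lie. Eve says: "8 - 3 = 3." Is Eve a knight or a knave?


Statement: "8 - 3 = 3."
Actual: 8 - 3 = 5
Claimed: 3
Statement is FALSE → Eve lies → Knave

Knave


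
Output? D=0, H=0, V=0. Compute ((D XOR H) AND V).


D XOR H = 0^0 = 0
0 AND 0 = 0

0


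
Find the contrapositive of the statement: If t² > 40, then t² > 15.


Original: If t² > 40, then t² > 15
Contrapositive: If ¬Q, then ¬P
Negate Q: not (t² > 15)
Negate P: not (t² > 40)

If not (t² > 15), then not (t² > 40).


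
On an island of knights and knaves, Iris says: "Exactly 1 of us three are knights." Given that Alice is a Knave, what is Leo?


Iris claims exactly 1 knights among Iris, Alice, Leo.
Given: Alice is a Knave.

Case 1: Iris is a Knight (tells truth)
  Then exactly 1 of the three are knights.
  Counting Iris, Alice: 1 knight(s) so far. Need 0 more → Leo = Knave.
Case 2: Iris is a Knave (lies)
  Then the count is NOT 1.
  If Leo = Knight, count = 1 = 1 → claim would be true, contradicts lie.
  If Leo = Knave, count = 0 ≠ 1 → lie confirmed ✓

Leo is a Knave.

Knave


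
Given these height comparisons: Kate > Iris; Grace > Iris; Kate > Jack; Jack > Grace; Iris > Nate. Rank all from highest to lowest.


Constraints: Kate > Iris; Grace > Iris; Kate > Jack; Jack > Grace; Iris > Nate
Method: at each step, the next-highest is the one remaining person who never appears on the smaller side of a constraint between remaining people.
  Step 1: remaining {Iris, Nate, Kate, Jack, Grace}; on the smaller side: {Iris, Nate, Jack, Grace} → Kate is next (Kate > Iris; Kate > Jack).
  Step 2: remaining {Iris, Nate, Jack, Grace}; on the smaller side: {Iris, Nate, Grace} → Jack is next (Jack > Grace).
  Step 3: remaining {Iris, Nate, Grace}; on the smaller side: {Iris, Nate} → Grace is next (Grace > Iris).
  Step 4: remaining {Iris, Nate}; on the smaller side: {Nate} → Iris is next (Iris > Nate).
  Step 5: only Nate remains → lowest.
Final ranking (highest to lowest):

Kate > Jack > Grace > Iris > Nate


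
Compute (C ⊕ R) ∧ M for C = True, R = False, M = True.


C = True, R = False, M = True
Step 1: C ⊕ R = True XOR False = True
Step 2: True ∧ M = True AND True = True
XOR true when exactly one of C,R is true; then AND with M.

True


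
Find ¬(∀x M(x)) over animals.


Original: ∀x M(x)
Rule: ¬∀→∃, ¬∃→∀, negate predicate.
Negation: ∃x ¬M(x)

∃x ¬M(x)


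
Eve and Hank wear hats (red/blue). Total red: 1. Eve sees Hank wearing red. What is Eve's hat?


Total red = 1, Hank = red
Red accounted for: 1
Remaining for Eve: 0
Eve's hat is blue.

blue


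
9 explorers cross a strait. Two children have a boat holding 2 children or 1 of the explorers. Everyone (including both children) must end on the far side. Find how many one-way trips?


Per crossing of one of the explorers: children→, one←, one of the explorers→, one← = 4 trips
9 × 4 = 36, + 1 final children→ = 37
Minimum trips = 37

37


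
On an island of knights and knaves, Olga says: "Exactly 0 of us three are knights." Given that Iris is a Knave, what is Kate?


Olga claims exactly 0 knights among Olga, Iris, Kate.
Given: Iris is a Knave.

Case 1: Olga is a Knight (tells truth)
  Then exactly 0 of the three are knights.
  Counting Olga, Iris: 1 knight(s) so far. Need -1 more → impossible.
Case 2: Olga is a Knave (lies)
  Then the count is NOT 0.
  If Kate = Knave, count = 0 = 0 → claim would be true, contradicts lie.
  If Kate = Knight, count = 1 ≠ 0 → lie confirmed ✓

Kate is a Knight.

Knight


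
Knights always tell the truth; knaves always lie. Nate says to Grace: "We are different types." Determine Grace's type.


Nate says: "We are different types."
Case 1: Nate is a Knight (truth-teller)
  Statement is true → they ARE different → Grace is a Knave
Case 2: Nate is a Knave (liar)
  Statement is false → they are NOT different → Grace is a Knave
In both cases, Grace is a Knave.

Knave


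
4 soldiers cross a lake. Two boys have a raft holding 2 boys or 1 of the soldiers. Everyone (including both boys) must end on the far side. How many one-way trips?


Per crossing of one of the soldiers: boys→, one←, one of the soldiers→, one← = 4 trips
4 × 4 = 16, + 1 final boys→ = 17
Minimum trips = 17

17


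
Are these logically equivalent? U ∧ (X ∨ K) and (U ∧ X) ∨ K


Expression 1: U ∧ (X ∨ K)
Expression 2: (U ∧ X) ∨ K
Truth table (U X K | Expr1 Expr2):
  T T T |   T     T
  T T F |   T     T
  T F T |   T     T
  T F F |   F     F
  F T T |   F     T   ← differ
  F T F |   F     F
  F F T |   F     T   ← differ
  F F F |   F     F
Counterexample: U=F, X=T, K=T gives Expr1 = F but Expr2 = T, so the expressions are NOT logically equivalent.

No


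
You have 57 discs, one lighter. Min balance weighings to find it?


Each weighing has 3 outcomes (left heavy / balance / right heavy), so k weighings distinguish at most 3^k cases; splitting into three near-equal groups achieves this.
Need 3^k ≥ 57: 3^3 = 27 < 57 ≤ 3^4 = 81
k = ⌈log₃(57)⌉ = 4

4


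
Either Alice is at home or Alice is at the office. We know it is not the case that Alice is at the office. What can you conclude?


Disjunctive syllogism: P ∨ Q, ¬P ⊢ Q
Disjunction: Alice is at home ∨ Alice is at the office
We know it is not the case that Alice is at the office.
By disjunctive syllogism, the other disjunct must be true.

Alice is at home


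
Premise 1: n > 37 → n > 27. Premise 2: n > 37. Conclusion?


Modus ponens: P → Q, P ⊢ Q
P: n > 37
Q: n > 27
We have P → Q and P is true.
By modus ponens, Q must be true.

n > 27


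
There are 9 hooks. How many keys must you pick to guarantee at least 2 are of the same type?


Pigeonhole: to guarantee k in one of n categories, need (k-1)×n + 1.
k = 2, n = 9
Minimum = (2-1) × 9 + 1 = 1 × 9 + 1

10


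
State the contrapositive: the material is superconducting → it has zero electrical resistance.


Original: If the material is superconducting, then it has zero electrical resistance
Contrapositive: If ¬Q, then ¬P
Negate Q: not (it has zero electrical resistance)
Negate P: not (the material is superconducting)

If not (it has zero electrical resistance), then not (the material is superconducting).


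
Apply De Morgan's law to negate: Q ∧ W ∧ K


De Morgan's law: ¬(P ∧ Q ∧ R) ≡ ¬P ∨ ¬Q ∨ ¬R
¬(Q ∧ W ∧ K) = ¬Q ∨ ¬W ∨ ¬K

¬Q ∨ ¬W ∨ ¬K


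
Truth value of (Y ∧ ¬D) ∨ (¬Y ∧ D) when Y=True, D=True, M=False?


Y = True, D = True, M = False
Expression: (Y ∧ ¬D) ∨ (¬Y ∧ D)
Step 1: ¬D = NOT True = False
Step 2: Y ∧ ¬D = True AND False = False
Step 3: ¬Y = NOT True = False
Step 4: ¬Y ∧ D = False AND True = False
Step 5: (False) ∨ (False) = False OR False = False

False


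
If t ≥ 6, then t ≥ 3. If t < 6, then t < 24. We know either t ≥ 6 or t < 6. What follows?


Constructive dilemma: (P → Q) ∧ (R → S), P ∨ R ⊢ Q ∨ S
Premise 1: t ≥ 6 → t ≥ 3
Premise 2: t < 6 → t < 24
Premise 3: t ≥ 6 ∨ t < 6
Case 1: Assuming t ≥ 6, then by Premise 1, t ≥ 3.
Case 2: Assuming t < 6, then by Premise 2, t < 24.
Since one of t ≥ 6 or t < 6 must hold, we get t ≥ 3 or t < 24.

t ≥ 3 or t < 24.


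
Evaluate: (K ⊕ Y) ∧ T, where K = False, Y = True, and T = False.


K = False, Y = True, T = False
Step 1: K ⊕ Y = False XOR True = True
Step 2: True ∧ T = True AND False = False
XOR true when exactly one of K,Y is true; then AND with T.

False


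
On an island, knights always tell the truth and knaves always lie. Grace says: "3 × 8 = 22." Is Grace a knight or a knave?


Statement: "3 × 8 = 22."
Actual: 3 × 8 = 24
Claimed: 22
Statement is FALSE → Grace lies → Knave

Knave


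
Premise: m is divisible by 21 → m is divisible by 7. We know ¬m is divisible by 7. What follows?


Modus tollens: P → Q, ¬Q ⊢ ¬P
P: m is divisible by 21
Q: m is divisible by 7
We have P → Q and Q is false.
By modus tollens, P must be false.

It is not the case that m is divisible by 21


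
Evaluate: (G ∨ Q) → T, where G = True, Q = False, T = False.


G = True, Q = False, T = False
Step 1: G ∨ Q = True OR False = True
Step 2: (True) → T: false only when antecedent=True and T=False.
Result: False

False


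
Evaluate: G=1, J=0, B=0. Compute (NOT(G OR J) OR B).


G OR J = 1
NOT(1) = 0
0 OR 0 = 0

0


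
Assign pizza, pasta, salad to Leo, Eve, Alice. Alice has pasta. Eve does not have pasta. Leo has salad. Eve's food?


From clues:
  Alice → pasta
  Leo → salad
By elimination, Eve gets the remaining.

pizza


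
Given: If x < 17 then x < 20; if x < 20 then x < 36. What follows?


Hypothetical syllogism: P → Q, Q → R ⊢ P → R
Premise 1: x < 17 → x < 20
Premise 2: x < 20 → x < 36
Chain the implications: the middle term (x < 20) links the two.
Conclusion: If x < 17, then x < 36.

If x < 17, then x < 36.


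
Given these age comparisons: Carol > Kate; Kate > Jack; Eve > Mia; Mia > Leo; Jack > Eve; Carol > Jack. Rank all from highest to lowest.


Constraints: Carol > Kate; Kate > Jack; Eve > Mia; Mia > Leo; Jack > Eve; Carol > Jack
Method: at each step, the next-highest is the one remaining person who never appears on the smaller side of a constraint between remaining people.
  Step 1: remaining {Kate, Eve, Carol, Mia, Leo, Jack}; on the smaller side: {Kate, Eve, Mia, Leo, Jack} → Carol is next (Carol > Kate; Carol > Jack).
  Step 2: remaining {Kate, Eve, Mia, Leo, Jack}; on the smaller side: {Eve, Mia, Leo, Jack} → Kate is next (Kate > Jack).
  Step 3: remaining {Eve, Mia, Leo, Jack}; on the smaller side: {Eve, Mia, Leo} → Jack is next (Jack > Eve).
  Step 4: remaining {Eve, Mia, Leo}; on the smaller side: {Mia, Leo} → Eve is next (Eve > Mia).
  Step 5: remaining {Mia, Leo}; on the smaller side: {Leo} → Mia is next (Mia > Leo).
  Step 6: only Leo remains → lowest.
Final ranking (highest to lowest):

Carol > Kate > Jack > Eve > Mia > Leo


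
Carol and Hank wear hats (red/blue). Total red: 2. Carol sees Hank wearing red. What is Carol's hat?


Total red = 2, Hank = red
Red accounted for: 1
Remaining for Carol: 1
Carol's hat is red.

red


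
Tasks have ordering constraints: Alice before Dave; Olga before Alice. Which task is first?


Constraints: Alice before Dave; Olga before Alice
The first task can have nothing scheduled before it, so it must never appear on the right of a 'before'.
Tasks appearing after some 'before': Dave, Alice.
The only task not in that list is Olga → it is first.

Olga


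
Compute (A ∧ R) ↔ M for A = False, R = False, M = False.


A = False, R = False, M = False
Step 1: A ∧ R = False AND False = False
Step 2: (False) ↔ M: true when both sides have same truth value.
Result: False ↔ False = True

True


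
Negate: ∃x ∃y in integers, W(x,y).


Original: ∃x ∃y W(x,y)
Rule: ¬∀→∃, ¬∃→∀, negate predicate.
Negation: ∀x ∀y ¬W(x,y)

∀x ∀y ¬W(x,y)


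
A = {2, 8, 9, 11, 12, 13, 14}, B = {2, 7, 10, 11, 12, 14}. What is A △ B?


A = {2, 8, 9, 11, 12, 13, 14}
B = {2, 7, 10, 11, 12, 14}
Operation: symmetric difference
In A only: [8, 9, 13], in B only: [7, 10]

{7, 8, 9, 10, 13}


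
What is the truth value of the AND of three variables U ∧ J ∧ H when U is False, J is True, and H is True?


U = False, J = True, H = True
Step 1: U ∧ J = False AND True = False
Step 2: (False) ∧ H = (False) AND True = False
AND is true only when ALL operands are true.

False


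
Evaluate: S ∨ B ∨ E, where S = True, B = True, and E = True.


S = True, B = True, E = True
Step 1: S ∨ B = True OR True = True
Step 2: True ∨ E = True OR True = True
OR is true when at least one operand is true.

True


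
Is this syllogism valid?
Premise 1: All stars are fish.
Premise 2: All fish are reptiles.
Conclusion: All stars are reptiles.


Premise 1: All stars are fish.
Premise 2: All fish are reptiles.
Conclusion: All stars are reptiles.
Barbara syllogism (AAA-1): All A are B, All B are C → All A are C.
Middle term (fish) distributed in premise 2.

Valid


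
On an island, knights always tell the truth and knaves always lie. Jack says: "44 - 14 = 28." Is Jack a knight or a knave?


Statement: "44 - 14 = 28."
Actual: 44 - 14 = 30
Claimed: 28
Statement is FALSE → Jack lies → Knave

Knave


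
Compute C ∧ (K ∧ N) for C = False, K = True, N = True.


C = False, K = True, N = True
Step 1: K ∧ N = True AND True = True
Step 2: C ∧ True = False AND True = False
AND is true only when ALL operands are true.

False


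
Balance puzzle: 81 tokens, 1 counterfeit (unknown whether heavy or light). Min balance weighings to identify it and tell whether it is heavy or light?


Let n = 81. 162 possibilities (n tokens × lighter/heavier); each weighing has 3 outcomes.
Bound for k weighings: say the first weighing puts j tokens on each pan. If it tips, the 2j weighed tokens remain suspects (each with a known direction) and k-1 weighings give 3^(k-1) outcomes; 3^(k-1) is odd, so 2j ≤ 3^(k-1) - 1. If it balances, the n - 2j unweighed tokens remain with direction unknown: 2(n - 2j) ≤ 3^(k-1) - 1 by the same parity argument. Adding, n ≤ (3^(k-1) - 1) + (3^(k-1) - 1)/2 = (3^k - 3)/2, and the classical three-group strategy achieves this (3 tokens in 2 weighings, 12 in 3, 39 in 4, 120 in 5).
So we need the smallest k with (3^k - 3)/2 ≥ 81.
k = 4: (3^4 - 3)/2 = 39 < 81 ✗
k = 5: (3^5 - 3)/2 = 120 ≥ 81 ✓

5


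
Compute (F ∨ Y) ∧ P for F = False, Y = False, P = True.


F = False, Y = False, P = True
Step 1: F ∨ Y = False OR False = False
Step 2: False ∧ P = False AND True = False
OR is true when at least one operand is true; AND requires both.

False


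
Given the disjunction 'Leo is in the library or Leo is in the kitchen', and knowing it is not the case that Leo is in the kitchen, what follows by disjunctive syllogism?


Disjunctive syllogism: P ∨ Q, ¬P ⊢ Q
Disjunction: Leo is in the library ∨ Leo is in the kitchen
We know it is not the case that Leo is in the kitchen.
By disjunctive syllogism, the other disjunct must be true.

Leo is in the library


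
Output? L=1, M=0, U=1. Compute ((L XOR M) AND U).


L XOR M = 1^0 = 1
1 AND 1 = 1

1


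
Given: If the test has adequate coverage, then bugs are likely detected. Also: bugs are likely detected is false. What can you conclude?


Modus tollens: P → Q, ¬Q ⊢ ¬P
P: the test has adequate coverage
Q: bugs are likely detected
We have P → Q and Q is false.
By modus tollens, P must be false.

It is not the case that the test has adequate coverage


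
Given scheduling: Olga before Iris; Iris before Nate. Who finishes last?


Constraints: Olga before Iris; Iris before Nate
The last task can have nothing scheduled after it, so it must never appear on the left of a 'before'.
Tasks appearing before some other task: Olga, Iris.
The only task not in that list is Nate → it is last.

Nate


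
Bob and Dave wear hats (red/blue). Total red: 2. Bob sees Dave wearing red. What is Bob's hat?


Total red = 2, Dave = red
Red accounted for: 1
Remaining for Bob: 1
Bob's hat is red.

red


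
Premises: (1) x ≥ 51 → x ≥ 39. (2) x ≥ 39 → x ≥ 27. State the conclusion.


Hypothetical syllogism: P → Q, Q → R ⊢ P → R
Premise 1: x ≥ 51 → x ≥ 39
Premise 2: x ≥ 39 → x ≥ 27
Chain the implications: the middle term (x ≥ 39) links the two.
Conclusion: If x ≥ 51, then x ≥ 27.

If x ≥ 51, then x ≥ 27.


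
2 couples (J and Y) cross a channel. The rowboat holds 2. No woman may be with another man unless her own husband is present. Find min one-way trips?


Label couples J and Y.
1. WJ+WY → (far: WJ,WY; near: HJ,HY)
2. WJ ←   (far: WY; near: HJ,HY,WJ)
3. HJ+HY → (far: HJ,HY,WY; near: WJ)
4. HJ ←   (far: HY,WY; near: HJ,WJ)  — HJ returns, since WJ is alone on near bank
5. HJ+WJ → (far: all four; near: empty)
Every state respects the constraint.
Minimum trips = 5

5


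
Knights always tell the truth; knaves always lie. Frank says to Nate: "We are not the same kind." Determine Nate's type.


Frank says: "We are not the same kind."
Case 1: Frank is a Knight (truth-teller)
  Statement is true → they ARE different → Nate is a Knave
Case 2: Frank is a Knave (liar)
  Statement is false → they are NOT different → Nate is a Knave
In both cases, Nate is a Knave.

Knave


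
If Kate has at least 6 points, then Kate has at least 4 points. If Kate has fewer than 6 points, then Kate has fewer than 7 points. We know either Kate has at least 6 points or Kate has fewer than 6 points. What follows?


Constructive dilemma: (P → Q) ∧ (R → S), P ∨ R ⊢ Q ∨ S
Premise 1: Kate has at least 6 points → Kate has at least 4 points
Premise 2: Kate has fewer than 6 points → Kate has fewer than 7 points
Premise 3: Kate has at least 6 points ∨ Kate has fewer than 6 points
Case 1: Assuming Kate has at least 6 points, then by Premise 1, Kate has at least 4 points.
Case 2: Assuming Kate has fewer than 6 points, then by Premise 2, Kate has fewer than 7 points.
Since one of Kate has at least 6 points or Kate has fewer than 6 points must hold, we get Kate has at least 4 points or Kate has fewer than 7 points.

Kate has at least 4 points or Kate has fewer than 7 points.
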